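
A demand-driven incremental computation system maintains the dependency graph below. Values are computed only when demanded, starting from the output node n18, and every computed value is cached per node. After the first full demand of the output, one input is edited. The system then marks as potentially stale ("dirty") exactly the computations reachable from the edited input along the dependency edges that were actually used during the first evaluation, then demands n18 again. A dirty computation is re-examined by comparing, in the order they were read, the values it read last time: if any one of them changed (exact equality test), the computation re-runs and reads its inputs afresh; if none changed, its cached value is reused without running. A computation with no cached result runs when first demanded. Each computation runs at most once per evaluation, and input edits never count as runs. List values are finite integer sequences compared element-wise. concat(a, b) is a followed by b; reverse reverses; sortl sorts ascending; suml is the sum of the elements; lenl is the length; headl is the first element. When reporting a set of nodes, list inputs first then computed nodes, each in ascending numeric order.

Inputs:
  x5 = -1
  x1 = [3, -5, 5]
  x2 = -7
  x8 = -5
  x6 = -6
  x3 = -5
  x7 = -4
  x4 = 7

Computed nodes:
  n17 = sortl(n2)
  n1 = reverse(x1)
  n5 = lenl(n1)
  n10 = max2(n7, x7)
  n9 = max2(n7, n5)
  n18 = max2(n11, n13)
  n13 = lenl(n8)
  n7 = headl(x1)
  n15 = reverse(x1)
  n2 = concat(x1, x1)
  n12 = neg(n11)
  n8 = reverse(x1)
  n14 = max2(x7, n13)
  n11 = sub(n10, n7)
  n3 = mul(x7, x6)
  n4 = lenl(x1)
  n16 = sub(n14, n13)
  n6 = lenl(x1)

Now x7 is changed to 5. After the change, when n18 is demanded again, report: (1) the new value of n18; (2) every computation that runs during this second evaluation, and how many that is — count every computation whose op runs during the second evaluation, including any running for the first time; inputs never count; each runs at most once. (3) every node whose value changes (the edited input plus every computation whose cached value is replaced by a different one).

First evaluation (everything demanded from the output):
  n7 = headl([3, -5, 5]) = 3
  n8 = reverse([3, -5, 5]) = [5, -5, 3]
  n10 = max2(3, -4) = 3
  n11 = sub(3, 3) = 0
  n13 = lenl([5, -5, 3]) = 3
  n18 = max2(0, 3) = 3

Propagation after the edit:
  n10: runs — x7 -4->5; result 5.
  n11: runs — n10 3->5; result 2.
  n18: runs — n11 0->2; result 3 (same value as before).

New value of n18: 3.
Computations that run: n10, n11, n18 — 3 in total.
Values that change: x7, n10, n11.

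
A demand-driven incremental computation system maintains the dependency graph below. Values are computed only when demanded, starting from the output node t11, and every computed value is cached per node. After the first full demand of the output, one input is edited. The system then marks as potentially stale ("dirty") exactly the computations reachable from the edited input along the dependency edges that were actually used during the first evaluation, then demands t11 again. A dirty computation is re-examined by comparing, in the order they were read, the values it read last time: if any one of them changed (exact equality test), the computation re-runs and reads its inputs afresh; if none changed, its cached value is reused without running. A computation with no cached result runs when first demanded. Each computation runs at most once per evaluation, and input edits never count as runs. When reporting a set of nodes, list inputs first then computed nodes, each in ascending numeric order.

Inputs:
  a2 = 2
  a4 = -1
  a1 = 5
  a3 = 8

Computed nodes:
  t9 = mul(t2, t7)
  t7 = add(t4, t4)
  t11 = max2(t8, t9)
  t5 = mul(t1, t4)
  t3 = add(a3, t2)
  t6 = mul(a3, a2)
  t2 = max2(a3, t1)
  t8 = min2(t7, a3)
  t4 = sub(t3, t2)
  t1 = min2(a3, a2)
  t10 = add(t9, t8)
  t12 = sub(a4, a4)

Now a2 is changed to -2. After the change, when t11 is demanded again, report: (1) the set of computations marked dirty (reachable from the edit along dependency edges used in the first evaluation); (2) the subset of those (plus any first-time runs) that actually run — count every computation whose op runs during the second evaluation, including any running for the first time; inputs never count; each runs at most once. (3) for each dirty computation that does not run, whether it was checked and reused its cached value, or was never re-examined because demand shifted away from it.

Marked dirty: t1, t2, t3, t4, t7, t8, t9, t11.
Computations that run: t1, t2 — 2 in total.
Checked but reused from cache: t3, t4, t7, t8, t9, t11.
Key observation: the change is absorbed at t2 — it re-runs but produces the same value, and the output's value is unchanged.

First evaluation (everything demanded from the output):
  t1 = min2(8, 2) = 2
  t2 = max2(8, 2) = 8
  t3 = add(8, 8) = 16
  t4 = sub(16, 8) = 8
  t7 = add(8, 8) = 16
  t8 = min2(16, 8) = 8
  t9 = mul(8, 16) = 128
  t11 = max2(8, 128) = 128

Propagation after the edit:
  t1: runs — a2 2->-2; result -2.
  t2: runs — t1 2->-2; result 8 (same value as before).
  t3: checked — values it read are unchanged (a3 unchanged, t2 unchanged); reused cached 16 without running.
  t4: checked — values it read are unchanged (t3 unchanged, t2 unchanged); reused cached 8 without running.
  t7: checked — values it read are unchanged (t4 unchanged, t4 unchanged); reused cached 16 without running.
  t8: checked — values it read are unchanged (t7 unchanged, a3 unchanged); reused cached 8 without running.
  t9: checked — values it read are unchanged (t2 unchanged, t7 unchanged); reused cached 128 without running.
  t11: checked — values it read are unchanged (t8 unchanged, t9 unchanged); reused cached 128 without running.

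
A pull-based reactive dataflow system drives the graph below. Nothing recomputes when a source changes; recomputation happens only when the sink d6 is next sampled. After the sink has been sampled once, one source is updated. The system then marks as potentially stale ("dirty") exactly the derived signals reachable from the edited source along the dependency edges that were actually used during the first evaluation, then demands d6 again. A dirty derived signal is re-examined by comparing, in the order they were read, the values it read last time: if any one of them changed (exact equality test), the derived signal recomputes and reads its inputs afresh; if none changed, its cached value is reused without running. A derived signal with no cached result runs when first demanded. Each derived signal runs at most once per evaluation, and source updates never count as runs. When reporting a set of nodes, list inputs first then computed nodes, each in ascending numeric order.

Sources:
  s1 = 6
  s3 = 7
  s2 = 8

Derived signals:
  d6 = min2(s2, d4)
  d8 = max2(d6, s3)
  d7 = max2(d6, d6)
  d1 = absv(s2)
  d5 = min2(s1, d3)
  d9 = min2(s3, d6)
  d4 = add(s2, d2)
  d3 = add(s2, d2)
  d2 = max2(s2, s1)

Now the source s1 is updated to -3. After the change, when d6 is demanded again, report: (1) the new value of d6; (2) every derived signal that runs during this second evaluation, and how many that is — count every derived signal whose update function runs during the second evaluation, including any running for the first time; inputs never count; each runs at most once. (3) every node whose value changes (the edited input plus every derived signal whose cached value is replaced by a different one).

New value of d6: 8.
Derived signals that run: d2 — 1 in total.
Values that change: s1.
Key observation: the change is absorbed at d2 — it re-runs but produces the same value, and the output's value is unchanged.

First evaluation (everything demanded from the output):
  d2 = max2(8, 6) = 8
  d4 = add(8, 8) = 16
  d6 = min2(8, 16) = 8

Propagation after the edit:
  d2: runs — s1 6->-3; result 8 (same value as before).
  d4: checked — values it read are unchanged (s2 unchanged, d2 unchanged); reused cached 16 without running.
  d6: checked — values it read are unchanged (s2 unchanged, d4 unchanged); reused cached 8 without running.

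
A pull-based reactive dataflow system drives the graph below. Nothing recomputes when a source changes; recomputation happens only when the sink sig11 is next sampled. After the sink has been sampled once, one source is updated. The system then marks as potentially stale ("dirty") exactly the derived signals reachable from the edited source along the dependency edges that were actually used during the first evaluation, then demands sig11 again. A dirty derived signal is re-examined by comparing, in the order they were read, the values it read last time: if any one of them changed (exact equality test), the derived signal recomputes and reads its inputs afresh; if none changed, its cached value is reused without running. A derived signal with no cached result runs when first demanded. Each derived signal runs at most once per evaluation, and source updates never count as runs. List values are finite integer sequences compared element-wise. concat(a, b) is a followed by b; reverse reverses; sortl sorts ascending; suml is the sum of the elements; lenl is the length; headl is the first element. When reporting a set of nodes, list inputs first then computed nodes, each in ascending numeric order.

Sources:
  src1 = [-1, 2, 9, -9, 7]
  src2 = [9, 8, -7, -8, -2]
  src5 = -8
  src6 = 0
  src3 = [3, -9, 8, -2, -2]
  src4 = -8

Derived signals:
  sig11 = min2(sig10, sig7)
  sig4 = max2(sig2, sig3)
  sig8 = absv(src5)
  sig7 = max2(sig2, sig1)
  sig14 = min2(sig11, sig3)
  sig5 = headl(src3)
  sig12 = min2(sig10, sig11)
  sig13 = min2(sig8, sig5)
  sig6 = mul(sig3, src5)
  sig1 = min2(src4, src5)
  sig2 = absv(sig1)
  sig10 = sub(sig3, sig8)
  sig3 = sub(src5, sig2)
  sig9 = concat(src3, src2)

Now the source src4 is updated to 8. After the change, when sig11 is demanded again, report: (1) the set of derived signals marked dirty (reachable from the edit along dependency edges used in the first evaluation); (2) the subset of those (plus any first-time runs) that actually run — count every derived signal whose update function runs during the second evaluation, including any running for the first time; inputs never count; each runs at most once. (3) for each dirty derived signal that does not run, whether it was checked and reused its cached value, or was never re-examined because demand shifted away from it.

First evaluation (everything demanded from the output):
  sig1 = min2(-8, -8) = -8
  sig2 = absv(-8) = 8
  sig3 = sub(-8, 8) = -16
  sig7 = max2(8, -8) = 8
  sig8 = absv(-8) = 8
  sig10 = sub(-16, 8) = -24
  sig11 = min2(-24, 8) = -24

Propagation after the edit:
  sig1: runs — src4 -8->8; result -8 (same value as before).
  sig2: checked — values it read are unchanged (sig1 unchanged); reused cached 8 without running.
  sig3: checked — values it read are unchanged (src5 unchanged, sig2 unchanged); reused cached -16 without running.
  sig7: checked — values it read are unchanged (sig2 unchanged, sig1 unchanged); reused cached 8 without running.
  sig10: checked — values it read are unchanged (sig3 unchanged, sig8 unchanged); reused cached -24 without running.
  sig11: checked — values it read are unchanged (sig10 unchanged, sig7 unchanged); reused cached -24 without running.

Key observation: the change is absorbed at sig1 — it re-runs but produces the same value, and the output's value is unchanged.

Marked dirty: sig1, sig2, sig3, sig7, sig10, sig11.
Derived signals that run: sig1 — 1 in total.
Checked but reused from cache: sig2, sig3, sig7, sig10, sig11.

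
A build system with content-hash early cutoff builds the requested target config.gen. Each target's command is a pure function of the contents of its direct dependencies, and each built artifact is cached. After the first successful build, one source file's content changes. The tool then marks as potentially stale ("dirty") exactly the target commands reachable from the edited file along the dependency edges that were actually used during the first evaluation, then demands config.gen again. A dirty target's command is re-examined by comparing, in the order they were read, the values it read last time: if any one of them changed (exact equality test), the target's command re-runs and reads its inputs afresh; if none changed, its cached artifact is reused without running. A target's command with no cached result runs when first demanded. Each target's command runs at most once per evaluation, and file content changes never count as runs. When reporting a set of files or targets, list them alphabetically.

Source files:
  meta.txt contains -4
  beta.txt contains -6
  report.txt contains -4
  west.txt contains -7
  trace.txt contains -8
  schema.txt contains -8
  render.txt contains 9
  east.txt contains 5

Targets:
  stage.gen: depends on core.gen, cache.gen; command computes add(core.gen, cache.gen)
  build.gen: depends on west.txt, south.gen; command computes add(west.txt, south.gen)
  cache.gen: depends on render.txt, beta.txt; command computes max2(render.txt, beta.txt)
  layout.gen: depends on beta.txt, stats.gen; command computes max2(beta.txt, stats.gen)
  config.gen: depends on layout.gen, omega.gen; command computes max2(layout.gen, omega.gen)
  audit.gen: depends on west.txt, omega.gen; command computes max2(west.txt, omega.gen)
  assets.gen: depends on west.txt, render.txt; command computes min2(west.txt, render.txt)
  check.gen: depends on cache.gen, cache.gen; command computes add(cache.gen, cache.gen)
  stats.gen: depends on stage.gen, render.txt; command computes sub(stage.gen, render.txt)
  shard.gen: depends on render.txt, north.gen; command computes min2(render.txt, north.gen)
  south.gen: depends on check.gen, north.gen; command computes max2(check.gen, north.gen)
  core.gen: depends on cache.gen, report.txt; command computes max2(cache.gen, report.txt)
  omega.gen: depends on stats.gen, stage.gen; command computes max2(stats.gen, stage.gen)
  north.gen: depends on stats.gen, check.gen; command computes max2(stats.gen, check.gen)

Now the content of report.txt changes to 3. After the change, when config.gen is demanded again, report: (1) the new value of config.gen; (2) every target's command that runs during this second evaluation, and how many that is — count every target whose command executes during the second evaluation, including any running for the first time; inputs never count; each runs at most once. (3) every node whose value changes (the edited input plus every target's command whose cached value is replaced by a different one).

New value of config.gen: 18.
Target commands that run: core.gen — 1 in total.
Values that change: report.txt.
Key observation: the change is absorbed at core.gen — it re-runs but produces the same value, and the output's value is unchanged.

First evaluation (everything demanded from the output):
  cache.gen = max2(9, -6) = 9
  core.gen = max2(9, -4) = 9
  stage.gen = add(9, 9) = 18
  stats.gen = sub(18, 9) = 9
  layout.gen = max2(-6, 9) = 9
  omega.gen = max2(9, 18) = 18
  config.gen = max2(9, 18) = 18

Propagation after the edit:
  core.gen: runs — report.txt -4->3; result 9 (same value as before).
  stage.gen: checked — values it read are unchanged (core.gen unchanged, cache.gen unchanged); reused cached 18 without running.
  stats.gen: checked — values it read are unchanged (stage.gen unchanged, render.txt unchanged); reused cached 9 without running.
  layout.gen: checked — values it read are unchanged (beta.txt unchanged, stats.gen unchanged); reused cached 9 without running.
  omega.gen: checked — values it read are unchanged (stats.gen unchanged, stage.gen unchanged); reused cached 18 without running.
  config.gen: checked — values it read are unchanged (layout.gen unchanged, omega.gen unchanged); reused cached 18 without running.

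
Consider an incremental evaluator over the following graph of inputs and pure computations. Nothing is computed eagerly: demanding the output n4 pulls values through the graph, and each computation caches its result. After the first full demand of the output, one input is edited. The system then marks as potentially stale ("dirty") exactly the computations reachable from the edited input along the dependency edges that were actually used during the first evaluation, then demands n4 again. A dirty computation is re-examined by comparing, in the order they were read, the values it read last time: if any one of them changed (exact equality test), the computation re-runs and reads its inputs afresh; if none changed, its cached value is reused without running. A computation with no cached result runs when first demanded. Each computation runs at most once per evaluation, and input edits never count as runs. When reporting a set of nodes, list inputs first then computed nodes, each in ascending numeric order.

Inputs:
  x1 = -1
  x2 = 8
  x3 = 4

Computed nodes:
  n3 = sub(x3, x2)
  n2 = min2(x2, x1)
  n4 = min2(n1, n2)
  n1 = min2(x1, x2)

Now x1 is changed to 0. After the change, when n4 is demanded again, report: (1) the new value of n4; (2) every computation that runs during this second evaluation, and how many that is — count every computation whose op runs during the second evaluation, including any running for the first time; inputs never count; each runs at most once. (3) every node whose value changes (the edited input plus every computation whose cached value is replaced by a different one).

Initial pass — values computed on the first demand:
  n1 = min2(-1, 8) = -1
  n2 = min2(8, -1) = -1
  n4 = min2(-1, -1) = -1

Second demand — change propagation:
  n1: re-runs because x1 -1->0; new result 0.
  n2: re-runs because x1 -1->0; new result 0.
  n4: re-runs because n1 -1->0; n2 -1->0; new result 0.

n4 now evaluates to 0.
Run set: n1, n2, n4 (3 run).
Changed values: x1, n1, n2, n4.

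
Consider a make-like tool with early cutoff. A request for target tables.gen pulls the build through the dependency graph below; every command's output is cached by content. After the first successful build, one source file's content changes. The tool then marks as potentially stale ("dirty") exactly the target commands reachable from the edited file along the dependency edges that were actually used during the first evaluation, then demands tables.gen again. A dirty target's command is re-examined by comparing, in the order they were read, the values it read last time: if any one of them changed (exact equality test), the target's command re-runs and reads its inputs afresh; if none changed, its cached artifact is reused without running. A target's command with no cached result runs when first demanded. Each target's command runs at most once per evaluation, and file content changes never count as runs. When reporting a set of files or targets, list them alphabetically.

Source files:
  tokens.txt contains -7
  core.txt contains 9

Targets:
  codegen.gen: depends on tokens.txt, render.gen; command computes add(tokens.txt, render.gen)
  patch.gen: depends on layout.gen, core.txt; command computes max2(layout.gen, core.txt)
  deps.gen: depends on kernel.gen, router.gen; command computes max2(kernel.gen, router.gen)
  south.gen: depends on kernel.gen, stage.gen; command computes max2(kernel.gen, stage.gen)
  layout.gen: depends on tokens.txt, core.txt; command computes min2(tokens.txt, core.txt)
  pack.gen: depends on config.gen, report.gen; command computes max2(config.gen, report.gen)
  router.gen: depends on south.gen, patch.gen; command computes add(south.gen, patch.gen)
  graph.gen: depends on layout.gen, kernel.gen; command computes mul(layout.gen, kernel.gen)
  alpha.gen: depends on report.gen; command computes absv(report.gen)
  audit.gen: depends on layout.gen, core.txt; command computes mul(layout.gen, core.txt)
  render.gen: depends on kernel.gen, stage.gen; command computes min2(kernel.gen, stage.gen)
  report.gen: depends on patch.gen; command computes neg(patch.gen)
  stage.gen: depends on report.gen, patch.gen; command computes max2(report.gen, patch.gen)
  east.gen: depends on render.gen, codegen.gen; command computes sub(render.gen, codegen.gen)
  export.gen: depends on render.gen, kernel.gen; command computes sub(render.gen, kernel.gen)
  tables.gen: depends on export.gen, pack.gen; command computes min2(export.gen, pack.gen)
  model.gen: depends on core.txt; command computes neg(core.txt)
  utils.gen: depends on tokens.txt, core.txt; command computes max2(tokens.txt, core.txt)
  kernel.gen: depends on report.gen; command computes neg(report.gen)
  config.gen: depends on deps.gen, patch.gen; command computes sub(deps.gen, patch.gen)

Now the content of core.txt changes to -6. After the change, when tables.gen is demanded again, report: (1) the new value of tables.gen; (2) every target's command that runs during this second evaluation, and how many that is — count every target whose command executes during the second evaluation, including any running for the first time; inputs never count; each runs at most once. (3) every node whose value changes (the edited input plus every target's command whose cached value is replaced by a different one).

Demanding tables.gen again yields 0.
13 target commands run: config.gen, deps.gen, export.gen, kernel.gen, layout.gen, pack.gen, patch.gen, render.gen, report.gen, router.gen, south.gen, stage.gen, tables.gen.
The nodes whose values change: config.gen, core.txt, deps.gen, kernel.gen, pack.gen, patch.gen, render.gen, report.gen, router.gen, south.gen, stage.gen.

First demand of the output computes:
  layout.gen = min2(-7, 9) = -7
  patch.gen = max2(-7, 9) = 9
  report.gen = neg(9) = -9
  kernel.gen = neg(-9) = 9
  stage.gen = max2(-9, 9) = 9
  render.gen = min2(9, 9) = 9
  export.gen = sub(9, 9) = 0
  south.gen = max2(9, 9) = 9
  router.gen = add(9, 9) = 18
  deps.gen = max2(9, 18) = 18
  config.gen = sub(18, 9) = 9
  pack.gen = max2(9, -9) = 9
  tables.gen = min2(0, 9) = 0

After the edit, cleaning proceeds:
  layout.gen: a read changed (core.txt 9->-6) — executes, giving -7 — identical to its old value.
  patch.gen: a read changed (core.txt 9->-6) — executes, giving -6.
  report.gen: a read changed (patch.gen 9->-6) — executes, giving 6.
  kernel.gen: a read changed (report.gen -9->6) — executes, giving -6.
  stage.gen: a read changed (report.gen -9->6; patch.gen 9->-6) — executes, giving 6.
  render.gen: a read changed (kernel.gen 9->-6; stage.gen 9->6) — executes, giving -6.
  export.gen: a read changed (render.gen 9->-6; kernel.gen 9->-6) — executes, giving 0 — identical to its old value.
  south.gen: a read changed (kernel.gen 9->-6; stage.gen 9->6) — executes, giving 6.
  router.gen: a read changed (south.gen 9->6; patch.gen 9->-6) — executes, giving 0.
  deps.gen: a read changed (kernel.gen 9->-6; router.gen 18->0) — executes, giving 0.
  config.gen: a read changed (deps.gen 18->0; patch.gen 9->-6) — executes, giving 6.
  pack.gen: a read changed (config.gen 9->6; report.gen -9->6) — executes, giving 6.
  tables.gen: a read changed (pack.gen 9->6) — executes, giving 0 — identical to its old value.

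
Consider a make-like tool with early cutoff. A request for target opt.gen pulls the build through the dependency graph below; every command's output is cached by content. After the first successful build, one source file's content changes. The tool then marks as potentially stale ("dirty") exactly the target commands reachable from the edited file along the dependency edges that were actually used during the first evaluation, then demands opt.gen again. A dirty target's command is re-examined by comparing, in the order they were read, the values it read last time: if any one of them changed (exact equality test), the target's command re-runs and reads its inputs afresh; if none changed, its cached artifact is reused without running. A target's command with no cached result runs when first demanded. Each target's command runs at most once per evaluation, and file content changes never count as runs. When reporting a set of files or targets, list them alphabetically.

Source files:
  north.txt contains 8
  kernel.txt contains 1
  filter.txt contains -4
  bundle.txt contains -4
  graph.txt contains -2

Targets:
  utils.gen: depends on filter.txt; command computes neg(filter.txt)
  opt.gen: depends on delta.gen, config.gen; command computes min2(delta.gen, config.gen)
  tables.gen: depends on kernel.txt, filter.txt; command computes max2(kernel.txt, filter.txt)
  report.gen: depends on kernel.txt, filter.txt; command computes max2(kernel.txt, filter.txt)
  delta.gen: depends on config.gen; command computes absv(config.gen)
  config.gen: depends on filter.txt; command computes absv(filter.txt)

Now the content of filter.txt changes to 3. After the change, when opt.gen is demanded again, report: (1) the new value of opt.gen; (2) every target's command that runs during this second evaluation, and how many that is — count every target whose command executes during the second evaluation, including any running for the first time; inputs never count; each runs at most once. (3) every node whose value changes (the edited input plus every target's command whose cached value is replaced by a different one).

Demanding opt.gen again yields 3.
3 target commands run: config.gen, delta.gen, opt.gen.
The nodes whose values change: config.gen, delta.gen, filter.txt, opt.gen.

First demand of the output computes:
  config.gen = absv(-4) = 4
  delta.gen = absv(4) = 4
  opt.gen = min2(4, 4) = 4

After the edit, cleaning proceeds:
  config.gen: a read changed (filter.txt -4->3) — executes, giving 3.
  delta.gen: a read changed (config.gen 4->3) — executes, giving 3.
  opt.gen: a read changed (delta.gen 4->3; config.gen 4->3) — executes, giving 3.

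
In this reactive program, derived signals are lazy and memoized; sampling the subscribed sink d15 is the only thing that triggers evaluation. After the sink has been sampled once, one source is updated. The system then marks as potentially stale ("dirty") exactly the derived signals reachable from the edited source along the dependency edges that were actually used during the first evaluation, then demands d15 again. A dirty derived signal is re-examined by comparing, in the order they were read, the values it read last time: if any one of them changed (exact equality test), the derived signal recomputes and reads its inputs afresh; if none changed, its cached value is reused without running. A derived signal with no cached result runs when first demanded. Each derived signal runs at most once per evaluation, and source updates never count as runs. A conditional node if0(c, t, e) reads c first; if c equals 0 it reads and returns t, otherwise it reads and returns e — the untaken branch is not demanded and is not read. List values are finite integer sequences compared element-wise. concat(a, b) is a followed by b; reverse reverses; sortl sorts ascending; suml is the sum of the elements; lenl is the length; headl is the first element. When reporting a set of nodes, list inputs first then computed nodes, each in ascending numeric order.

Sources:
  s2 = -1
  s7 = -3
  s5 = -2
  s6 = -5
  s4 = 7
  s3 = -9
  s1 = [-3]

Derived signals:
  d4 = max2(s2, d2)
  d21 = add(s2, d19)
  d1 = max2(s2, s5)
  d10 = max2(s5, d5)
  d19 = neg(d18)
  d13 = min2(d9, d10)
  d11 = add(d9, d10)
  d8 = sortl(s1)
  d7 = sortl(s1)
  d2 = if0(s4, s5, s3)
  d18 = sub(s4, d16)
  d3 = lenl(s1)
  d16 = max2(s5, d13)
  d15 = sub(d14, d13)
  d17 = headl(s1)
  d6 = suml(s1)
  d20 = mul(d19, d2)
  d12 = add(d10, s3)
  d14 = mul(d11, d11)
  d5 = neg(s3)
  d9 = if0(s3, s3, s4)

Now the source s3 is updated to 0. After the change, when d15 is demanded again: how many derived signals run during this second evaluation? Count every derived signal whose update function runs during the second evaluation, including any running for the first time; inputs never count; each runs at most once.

First demand of the output computes:
  d5 = neg(-9) = 9
  d9 = if0(s3=-9 -> else branch s4) = 7
  d10 = max2(-2, 9) = 9
  d11 = add(7, 9) = 16
  d13 = min2(7, 9) = 7
  d14 = mul(16, 16) = 256
  d15 = sub(256, 7) = 249

After the edit, cleaning proceeds:
  d5: a read changed (s3 -9->0) — executes, giving 0.
  d9: a read changed (s3 -9->0) — executes, giving 0.
  d10: a read changed (d5 9->0) — executes, giving 0.
  d11: a read changed (d9 7->0; d10 9->0) — executes, giving 0.
  d13: a read changed (d9 7->0; d10 9->0) — executes, giving 0.
  d14: a read changed (d11 16->0; d11 16->0) — executes, giving 0.
  d15: a read changed (d14 256->0; d13 7->0) — executes, giving 0.

7 derived signals run: d5, d9, d10, d11, d13, d14, d15.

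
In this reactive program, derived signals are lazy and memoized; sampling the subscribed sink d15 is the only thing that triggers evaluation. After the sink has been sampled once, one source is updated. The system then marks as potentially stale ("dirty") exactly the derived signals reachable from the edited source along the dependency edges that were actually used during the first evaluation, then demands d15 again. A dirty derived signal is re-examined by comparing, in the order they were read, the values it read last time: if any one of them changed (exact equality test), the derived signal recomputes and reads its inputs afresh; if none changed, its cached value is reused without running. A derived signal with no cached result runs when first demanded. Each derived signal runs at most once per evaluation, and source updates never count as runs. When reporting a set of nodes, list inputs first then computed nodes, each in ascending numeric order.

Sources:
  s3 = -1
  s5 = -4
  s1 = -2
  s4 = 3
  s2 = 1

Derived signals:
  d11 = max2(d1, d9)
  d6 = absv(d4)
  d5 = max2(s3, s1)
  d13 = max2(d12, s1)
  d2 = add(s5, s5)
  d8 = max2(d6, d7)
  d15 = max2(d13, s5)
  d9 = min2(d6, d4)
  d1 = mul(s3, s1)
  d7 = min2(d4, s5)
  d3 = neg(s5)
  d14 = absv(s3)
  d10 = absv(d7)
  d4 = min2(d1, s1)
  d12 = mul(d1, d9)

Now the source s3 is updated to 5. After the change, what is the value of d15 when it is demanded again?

Demanding d15 again yields 100.

First demand of the output computes:
  d1 = mul(-1, -2) = 2
  d4 = min2(2, -2) = -2
  d6 = absv(-2) = 2
  d9 = min2(2, -2) = -2
  d12 = mul(2, -2) = -4
  d13 = max2(-4, -2) = -2
  d15 = max2(-2, -4) = -2

After the edit, cleaning proceeds:
  d1: a read changed (s3 -1->5) — executes, giving -10.
  d4: a read changed (d1 2->-10) — executes, giving -10.
  d6: a read changed (d4 -2->-10) — executes, giving 10.
  d9: a read changed (d6 2->10; d4 -2->-10) — executes, giving -10.
  d12: a read changed (d1 2->-10; d9 -2->-10) — executes, giving 100.
  d13: a read changed (d12 -4->100) — executes, giving 100.
  d15: a read changed (d13 -2->100) — executes, giving 100.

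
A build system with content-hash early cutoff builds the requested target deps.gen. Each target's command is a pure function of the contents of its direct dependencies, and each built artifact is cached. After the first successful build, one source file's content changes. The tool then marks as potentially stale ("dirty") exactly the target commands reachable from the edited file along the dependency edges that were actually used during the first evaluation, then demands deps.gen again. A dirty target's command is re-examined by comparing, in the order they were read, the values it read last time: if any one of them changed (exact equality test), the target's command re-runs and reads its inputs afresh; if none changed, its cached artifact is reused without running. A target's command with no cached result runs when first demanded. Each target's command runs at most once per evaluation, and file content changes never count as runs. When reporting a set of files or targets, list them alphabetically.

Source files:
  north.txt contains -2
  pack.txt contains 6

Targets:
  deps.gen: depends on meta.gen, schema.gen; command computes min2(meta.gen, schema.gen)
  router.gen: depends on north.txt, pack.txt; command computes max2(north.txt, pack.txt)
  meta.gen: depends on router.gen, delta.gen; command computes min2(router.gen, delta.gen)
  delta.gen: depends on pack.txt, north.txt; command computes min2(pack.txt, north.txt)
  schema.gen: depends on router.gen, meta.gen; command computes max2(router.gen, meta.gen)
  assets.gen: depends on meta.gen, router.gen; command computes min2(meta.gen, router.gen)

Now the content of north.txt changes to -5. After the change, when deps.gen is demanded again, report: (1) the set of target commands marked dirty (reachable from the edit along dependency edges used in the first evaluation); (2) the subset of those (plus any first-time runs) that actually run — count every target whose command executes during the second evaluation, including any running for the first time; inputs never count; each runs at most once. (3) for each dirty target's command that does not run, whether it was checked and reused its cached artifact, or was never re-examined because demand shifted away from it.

Marked dirty: delta.gen, deps.gen, meta.gen, router.gen, schema.gen.
Target commands that run: delta.gen, deps.gen, meta.gen, router.gen, schema.gen — 5 in total.
Every dirty target's command ran.

First evaluation (everything demanded from the output):
  delta.gen = min2(6, -2) = -2
  router.gen = max2(-2, 6) = 6
  meta.gen = min2(6, -2) = -2
  schema.gen = max2(6, -2) = 6
  deps.gen = min2(-2, 6) = -2

Propagation after the edit:
  delta.gen: runs — north.txt -2->-5; result -5.
  router.gen: runs — north.txt -2->-5; result 6 (same value as before).
  meta.gen: runs — delta.gen -2->-5; result -5.
  schema.gen: runs — meta.gen -2->-5; result 6 (same value as before).
  deps.gen: runs — meta.gen -2->-5; result -5.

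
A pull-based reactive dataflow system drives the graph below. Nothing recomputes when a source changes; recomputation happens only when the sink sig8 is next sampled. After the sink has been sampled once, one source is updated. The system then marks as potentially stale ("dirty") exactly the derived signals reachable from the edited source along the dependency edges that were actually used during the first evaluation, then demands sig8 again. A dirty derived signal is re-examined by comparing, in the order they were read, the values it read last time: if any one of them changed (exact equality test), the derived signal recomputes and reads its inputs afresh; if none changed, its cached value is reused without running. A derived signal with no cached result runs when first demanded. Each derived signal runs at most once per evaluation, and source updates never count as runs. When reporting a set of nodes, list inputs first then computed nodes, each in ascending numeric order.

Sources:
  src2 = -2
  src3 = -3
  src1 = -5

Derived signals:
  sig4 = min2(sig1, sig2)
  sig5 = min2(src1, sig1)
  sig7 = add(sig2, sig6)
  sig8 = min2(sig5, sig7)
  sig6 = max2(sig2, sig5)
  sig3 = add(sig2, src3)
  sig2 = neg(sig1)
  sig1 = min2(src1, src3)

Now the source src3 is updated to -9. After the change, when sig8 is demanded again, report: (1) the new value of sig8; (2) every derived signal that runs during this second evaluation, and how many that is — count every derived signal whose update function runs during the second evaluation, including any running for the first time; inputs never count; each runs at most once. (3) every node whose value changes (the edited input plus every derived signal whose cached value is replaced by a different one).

First evaluation (everything demanded from the output):
  sig1 = min2(-5, -3) = -5
  sig2 = neg(-5) = 5
  sig5 = min2(-5, -5) = -5
  sig6 = max2(5, -5) = 5
  sig7 = add(5, 5) = 10
  sig8 = min2(-5, 10) = -5

Propagation after the edit:
  sig1: runs — src3 -3->-9; result -9.
  sig2: runs — sig1 -5->-9; result 9.
  sig5: runs — sig1 -5->-9; result -9.
  sig6: runs — sig2 5->9; sig5 -5->-9; result 9.
  sig7: runs — sig2 5->9; sig6 5->9; result 18.
  sig8: runs — sig5 -5->-9; sig7 10->18; result -9.

New value of sig8: -9.
Derived signals that run: sig1, sig2, sig5, sig6, sig7, sig8 — 6 in total.
Values that change: src3, sig1, sig2, sig5, sig6, sig7, sig8.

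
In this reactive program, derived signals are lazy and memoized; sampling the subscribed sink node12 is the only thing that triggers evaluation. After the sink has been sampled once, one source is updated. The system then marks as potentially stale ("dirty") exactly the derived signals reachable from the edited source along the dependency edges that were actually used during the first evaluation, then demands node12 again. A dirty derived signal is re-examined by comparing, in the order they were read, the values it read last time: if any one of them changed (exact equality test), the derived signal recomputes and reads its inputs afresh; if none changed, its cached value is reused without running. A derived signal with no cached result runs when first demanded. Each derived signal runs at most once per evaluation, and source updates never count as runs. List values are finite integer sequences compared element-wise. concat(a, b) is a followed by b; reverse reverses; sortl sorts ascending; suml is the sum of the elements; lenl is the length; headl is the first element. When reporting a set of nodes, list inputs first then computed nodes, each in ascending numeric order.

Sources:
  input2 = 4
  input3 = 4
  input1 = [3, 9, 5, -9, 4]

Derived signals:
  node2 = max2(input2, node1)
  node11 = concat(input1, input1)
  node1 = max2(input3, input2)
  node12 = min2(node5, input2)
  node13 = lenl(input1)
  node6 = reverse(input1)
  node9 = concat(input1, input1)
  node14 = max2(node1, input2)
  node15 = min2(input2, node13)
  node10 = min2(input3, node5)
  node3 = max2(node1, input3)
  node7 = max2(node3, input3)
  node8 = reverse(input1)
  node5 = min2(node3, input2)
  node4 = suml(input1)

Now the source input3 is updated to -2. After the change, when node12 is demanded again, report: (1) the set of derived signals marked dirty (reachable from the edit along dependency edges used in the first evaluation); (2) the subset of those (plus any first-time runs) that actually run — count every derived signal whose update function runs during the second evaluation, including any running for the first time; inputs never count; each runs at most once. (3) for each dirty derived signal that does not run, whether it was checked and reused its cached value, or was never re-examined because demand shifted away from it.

The edit dirties: node1, node3, node5, node12.
2 derived signals run: node1, node3.
Cache hits after checking: node5, node12.
Note where the cutoff bites: node5 is checked, finds nothing changed, and keeps its cache.

First demand of the output computes:
  node1 = max2(4, 4) = 4
  node3 = max2(4, 4) = 4
  node5 = min2(4, 4) = 4
  node12 = min2(4, 4) = 4

After the edit, cleaning proceeds:
  node1: a read changed (input3 4->-2) — executes, giving 4 — identical to its old value.
  node3: a read changed (input3 4->-2) — executes, giving 4 — identical to its old value.
  node5: dirty, but its reads are unchanged (node3 unchanged, input2 unchanged); cached 4 stands.
  node12: dirty, but its reads are unchanged (node5 unchanged, input2 unchanged); cached 4 stands.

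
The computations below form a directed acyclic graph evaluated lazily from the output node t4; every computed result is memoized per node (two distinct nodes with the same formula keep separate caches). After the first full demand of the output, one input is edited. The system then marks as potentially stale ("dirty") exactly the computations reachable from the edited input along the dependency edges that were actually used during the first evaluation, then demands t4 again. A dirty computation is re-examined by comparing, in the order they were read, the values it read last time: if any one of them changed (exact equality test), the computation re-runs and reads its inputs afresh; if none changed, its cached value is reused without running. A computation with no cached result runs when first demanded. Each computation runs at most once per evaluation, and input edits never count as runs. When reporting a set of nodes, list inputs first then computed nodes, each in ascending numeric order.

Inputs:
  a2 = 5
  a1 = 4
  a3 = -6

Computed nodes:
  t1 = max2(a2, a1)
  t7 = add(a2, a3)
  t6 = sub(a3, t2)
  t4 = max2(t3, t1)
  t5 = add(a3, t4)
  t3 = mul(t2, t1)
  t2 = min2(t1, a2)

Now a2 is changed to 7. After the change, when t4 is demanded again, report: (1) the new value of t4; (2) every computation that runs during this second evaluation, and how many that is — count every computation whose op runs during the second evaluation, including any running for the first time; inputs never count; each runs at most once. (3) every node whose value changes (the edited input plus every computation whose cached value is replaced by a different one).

Demanding t4 again yields 49.
4 computations run: t1, t2, t3, t4.
The nodes whose values change: a2, t1, t2, t3, t4.

First demand of the output computes:
  t1 = max2(5, 4) = 5
  t2 = min2(5, 5) = 5
  t3 = mul(5, 5) = 25
  t4 = max2(25, 5) = 25

After the edit, cleaning proceeds:
  t1: a read changed (a2 5->7) — executes, giving 7.
  t2: a read changed (t1 5->7; a2 5->7) — executes, giving 7.
  t3: a read changed (t2 5->7; t1 5->7) — executes, giving 49.
  t4: a read changed (t3 25->49; t1 5->7) — executes, giving 49.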